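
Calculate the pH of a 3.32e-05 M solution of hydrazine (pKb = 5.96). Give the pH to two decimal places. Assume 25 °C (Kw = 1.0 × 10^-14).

N2H4 + H2O ⇌ N2H5+ + OH-
Kb = 10^(−5.96) = 1.10 × 10^-6
Let x = [OH-] at equilibrium. Kb = x²/(3.32e-05 − x).
x is not negligible relative to C₀; solve x² + 1.1e-06·x − 3.65e-11 = 0.
x = [−1.1e-06 + √(1.1e-06² + 1.46e-10)]/2 = 5.52 × 10^-6 M
pOH = 5.26, so pH = 14.00 − pOH = 8.74

pH = 8.74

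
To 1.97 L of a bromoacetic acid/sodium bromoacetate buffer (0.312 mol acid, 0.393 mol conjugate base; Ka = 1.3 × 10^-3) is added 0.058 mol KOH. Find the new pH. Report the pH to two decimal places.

pH = 3.14

OH- converts BrCH2COOH to BrCH2COO-: BrCH2COOH → 0.254 mol, BrCH2COO- → 0.451 mol.
pKa = −log(1.3 × 10^-3) = 2.886
Henderson–Hasselbalch with mole ratio 0.451/0.254: pH = 2.886 + (+0.249)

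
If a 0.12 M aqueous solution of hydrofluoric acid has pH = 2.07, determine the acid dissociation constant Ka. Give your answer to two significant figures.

[H+] = 10^(-2.07) = 8.51 × 10^-3 M
At equilibrium [HA] = 0.12 − 8.51 × 10^-3 = 1.11 × 10^-1 M
Ka = [H+][A-]/[HA] = (8.51 × 10^-3)² / 1.11 × 10^-1 = 6.5 × 10^-4

Ka = 6.5 × 10^-4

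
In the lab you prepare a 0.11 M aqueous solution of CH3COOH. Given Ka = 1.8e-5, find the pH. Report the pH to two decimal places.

CH3COOH ⇌ CH3COO- + H+
Ka = x²/(0.11 − x) = 1.8 × 10^-5
Assume x ≪ 0.11: x ≈ √(1.8 × 10^-5 × 0.11) = 1.41 × 10^-3 M
(x/C₀ = 1.3% < 5%, so the approximation holds.)
pH = −log[H+] = −log(1.41 × 10^-3) = 2.85

pH = 2.85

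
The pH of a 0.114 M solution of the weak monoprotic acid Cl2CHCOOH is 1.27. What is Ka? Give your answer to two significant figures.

Ka = 4.8 × 10^-2

[H+] = 10^(-1.27) = 5.37 × 10^-2 M
At equilibrium [HA] = 0.114 − 5.37 × 10^-2 = 6.03 × 10^-2 M
Ka = [H+][A-]/[HA] = (5.37 × 10^-2)² / 6.03 × 10^-2 = 4.8 × 10^-2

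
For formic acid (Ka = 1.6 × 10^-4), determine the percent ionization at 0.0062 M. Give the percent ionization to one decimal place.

14.8%

HCOOH ⇌ HCOO- + H+; let x = [H+] at equilibrium.
Ka = x²/(C₀ − x); solving the quadratic gives x = 9.19 × 10^-4 M.
% ionization = x/C₀ × 100% = 9.19 × 10^-4/0.0062 × 100% = 14.8%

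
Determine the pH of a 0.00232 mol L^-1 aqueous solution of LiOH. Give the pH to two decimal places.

LiOH is a strong base; [OH-] = 0.00232 M.
pOH = -log(0.00232) = 2.63
pH = 14.00 - 2.63 = 11.37

pH = 11.37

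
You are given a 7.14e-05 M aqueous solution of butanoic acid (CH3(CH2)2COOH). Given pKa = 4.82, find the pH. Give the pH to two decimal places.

CH3(CH2)2COOH ⇌ CH3(CH2)2COO- + H+
Ka = 10^(−4.82) = 1.51 × 10^-5
Ka = x²/(7.14e-05 − x) = 1.51 × 10^-5
Here C₀/Ka ≈ 4.73, so the small-x approximation fails. Use the quadratic:
x = (−Ka + √(Ka² + 4·Ka·C₀))/2 = 2.61 × 10^-5 M
pH = −log[H+] = −log(2.61 × 10^-5) = 4.58

pH = 4.58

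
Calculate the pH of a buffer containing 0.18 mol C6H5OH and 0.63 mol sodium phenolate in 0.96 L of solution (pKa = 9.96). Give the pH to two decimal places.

Henderson–Hasselbalch: pH = pKa + log([C6H5O-]/[C6H5OH]) = 9.96 + log(0.63/0.18)
pH = 9.96 + (+0.544) = 10.50

pH = 10.50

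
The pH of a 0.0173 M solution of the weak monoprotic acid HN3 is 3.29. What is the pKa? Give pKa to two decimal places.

pKa = 4.80

[H+] = 10^(-3.29) = 5.13 × 10^-4 M
At equilibrium [HA] = 0.0173 − 5.13 × 10^-4 = 1.68 × 10^-2 M
Ka = [H+][A-]/[HA] = (5.13 × 10^-4)² / 1.68 × 10^-2 = 1.57 × 10^-5
pKa = -log(1.57 × 10^-5) = 4.80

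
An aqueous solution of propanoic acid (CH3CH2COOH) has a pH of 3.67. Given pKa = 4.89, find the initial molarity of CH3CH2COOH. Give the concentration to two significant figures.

[H+] = 10^(-3.67) = 2.14 × 10^-4 M = x
Ka = 10^(−4.89) = 1.29 × 10^-5
Ka = x²/(C₀ − x) ⇒ C₀ = x + x²/Ka
C₀ = 2.14 × 10^-4 + (2.14 × 10^-4)²/(1.29 × 10^-5) = 3.76 × 10^-3 M

C₀ = 3.8 × 10^-3 M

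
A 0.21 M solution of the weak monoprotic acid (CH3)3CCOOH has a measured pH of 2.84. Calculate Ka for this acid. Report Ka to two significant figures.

[H+] = 10^(-2.84) = 1.45 × 10^-3 M
At equilibrium [HA] = 0.21 − 1.45 × 10^-3 = 2.09 × 10^-1 M
Ka = [H+][A-]/[HA] = (1.45 × 10^-3)² / 2.09 × 10^-1 = 1.0 × 10^-5

Ka = 1.0 × 10^-5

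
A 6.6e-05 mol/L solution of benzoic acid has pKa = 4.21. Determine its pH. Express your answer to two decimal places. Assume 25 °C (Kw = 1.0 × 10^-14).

pH = 4.40

C6H5COOH ⇌ C6H5COO- + H+
Ka = 10^(−4.21) = 6.17 × 10^-5
From the ICE table, Ka = [H+]²/(6.6e-05 − [H+]) = 6.17 × 10^-5.
[H+] is not negligible relative to C₀; solve [H+]² + 6.17e-05·[H+] − 4.07e-09 = 0.
[H+] = [−6.17e-05 + √(6.17e-05² + 1.63e-08)]/2 = 4.00 × 10^-5 M
pH = −log[H+] = −log(4.00 × 10^-5) = 4.40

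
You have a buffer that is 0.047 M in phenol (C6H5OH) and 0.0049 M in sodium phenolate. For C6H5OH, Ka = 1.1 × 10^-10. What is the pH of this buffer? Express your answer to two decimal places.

pKa = −log(1.1 × 10^-10) = 9.959
Henderson–Hasselbalch: pH = pKa + log([C6H5O-]/[C6H5OH]) = 9.959 + log(0.0049/0.047)
pH = 9.959 + (-0.982) = 8.98

pH = 8.98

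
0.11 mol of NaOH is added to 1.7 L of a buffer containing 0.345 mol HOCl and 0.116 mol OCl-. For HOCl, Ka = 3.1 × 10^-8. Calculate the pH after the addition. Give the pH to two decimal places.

pH = 7.49

OH- converts HOCl to OCl-: HOCl → 0.235 mol, OCl- → 0.226 mol.
pKa = −log(3.1 × 10^-8) = 7.509
pH = pKa + log([A⁻]/[HA]) = 7.509 + log(0.226/0.235) = 7.509 -0.017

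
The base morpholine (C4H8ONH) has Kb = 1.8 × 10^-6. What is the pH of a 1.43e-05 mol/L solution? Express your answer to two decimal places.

C4H8ONH + H2O ⇌ C4H8ONH2+ + OH-
From the ICE table, Kb = [OH-]²/(1.43e-05 − [OH-]) = 1.8 × 10^-6.
[OH-] is not negligible relative to C₀; solve [OH-]² + 1.8e-06·[OH-] − 2.57e-11 = 0.
[OH-] = [−1.8e-06 + √(1.8e-06² + 1.03e-10)]/2 = 4.25 × 10^-6 M
pOH = −log(4.25 × 10^-6) = 5.37; pH = 14.00 − 5.37 = 8.63

pH = 8.63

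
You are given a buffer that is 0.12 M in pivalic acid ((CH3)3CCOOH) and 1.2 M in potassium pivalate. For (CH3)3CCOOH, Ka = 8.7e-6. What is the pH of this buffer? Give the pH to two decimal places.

pKa = −log(8.7 × 10^-6) = 5.060
Henderson–Hasselbalch: pH = pKa + log([(CH3)3CCOO-]/[(CH3)3CCOOH]) = 5.060 + log(1.2/0.12)
pH = 5.060 + (+1.000) = 6.06

pH = 6.06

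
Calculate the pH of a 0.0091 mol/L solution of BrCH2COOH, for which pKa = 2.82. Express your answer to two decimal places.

pH = 2.52

BrCH2COOH ⇌ BrCH2COO- + H+
Ka = 10^(−2.82) = 1.51 × 10^-3
Ka = x²/(0.0091 − x) = 1.51 × 10^-3
x is not negligible relative to C₀; solve x² + 0.00151·x − 1.37e-05 = 0.
x = [−0.00151 + √(0.00151² + 5.5e-05)]/2 = 3.03 × 10^-3 M
pH = −log(3.03 × 10^-3) = 2.52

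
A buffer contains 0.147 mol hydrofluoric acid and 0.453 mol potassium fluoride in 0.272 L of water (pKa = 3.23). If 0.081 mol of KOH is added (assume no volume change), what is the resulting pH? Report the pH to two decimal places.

OH- converts HF to F-: HF → 0.066 mol, F- → 0.534 mol.
pH = pKa + log(n_F-/n_HF) = 3.23 + log(0.534/0.066) = 3.23 + (+0.908)

pH = 4.14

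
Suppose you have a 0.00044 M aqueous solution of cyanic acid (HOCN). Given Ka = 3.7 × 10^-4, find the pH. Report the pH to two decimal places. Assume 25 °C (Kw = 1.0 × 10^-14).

HOCN ⇌ OCN- + H+
From the ICE table, Ka = x²/(0.00044 − x) = 3.7 × 10^-4.
Here C₀/Ka ≈ 1.19, so the small-x approximation fails. Use the quadratic:
x = [−0.00037 + √(0.00037² + 6.51e-07)]/2 = 2.59 × 10^-4 M
pH = −log[H+] = −log(2.59 × 10^-4) = 3.59

pH = 3.59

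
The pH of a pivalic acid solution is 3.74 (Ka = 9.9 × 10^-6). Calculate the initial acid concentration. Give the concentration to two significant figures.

C₀ = 3.5 × 10^-3 M

[H+] = 10^(-3.74) = 1.82 × 10^-4 M = x
Ka = x²/(C₀ − x) ⇒ C₀ = x + x²/Ka
C₀ = 1.82 × 10^-4 + (1.82 × 10^-4)²/(9.9 × 10^-6) = 3.53 × 10^-3 M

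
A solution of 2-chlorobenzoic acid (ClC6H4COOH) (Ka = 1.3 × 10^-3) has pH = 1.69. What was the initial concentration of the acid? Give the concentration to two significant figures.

[H+] = 10^(-1.69) = 2.04 × 10^-2 M = x
Ka = x²/(C₀ − x) ⇒ C₀ = x + x²/Ka
C₀ = 2.04 × 10^-2 + (2.04 × 10^-2)²/(1.3 × 10^-3) = 3.41 × 10^-1 M

C₀ = 3.4 × 10^-1 M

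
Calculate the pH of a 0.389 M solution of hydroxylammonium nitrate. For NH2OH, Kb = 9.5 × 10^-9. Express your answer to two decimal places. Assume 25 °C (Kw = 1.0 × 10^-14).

NH3OH+ is the conjugate acid of the weak base NH2OH.
Ka = Kw/Kb = 1.0×10^-14 / 9.5 × 10^-9 = 1.05 × 10^-6
From the ICE table, Ka = x²/(0.389 − x) = 1.05 × 10^-6.
Neglecting x in the denominator: x = √(1.05 × 10^-6 × 0.389) = 6.39 × 10^-4 M
Check: 0.16% ionized — well under 5%, approximation valid.
pH = −log[H+] = −log(6.39 × 10^-4) = 3.19

pH = 3.19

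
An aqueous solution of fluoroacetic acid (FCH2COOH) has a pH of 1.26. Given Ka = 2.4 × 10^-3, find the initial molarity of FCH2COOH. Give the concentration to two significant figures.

[H+] = 10^(-1.26) = 5.50 × 10^-2 M = x
Ka = x²/(C₀ − x) ⇒ C₀ = x + x²/Ka
C₀ = 5.50 × 10^-2 + (5.50 × 10^-2)²/(2.4 × 10^-3) = 1.32 M

C₀ = 1.3 M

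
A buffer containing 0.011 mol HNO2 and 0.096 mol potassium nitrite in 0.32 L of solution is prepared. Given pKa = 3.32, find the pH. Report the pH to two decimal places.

pH = 4.26

Using pH = pKa + log([base]/[acid]) with [base]/[acid] = 0.096/0.011:
pH = 3.32 + (+0.941) = 4.26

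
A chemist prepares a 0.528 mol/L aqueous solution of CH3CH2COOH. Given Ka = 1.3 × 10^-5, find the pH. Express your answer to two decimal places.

pH = 2.58

CH3CH2COOH ⇌ CH3CH2COO- + H+
From the ICE table, Ka = [H+]²/(0.528 − [H+]) = 1.3 × 10^-5.
Neglecting [H+] in the denominator: [H+] = √(1.3 × 10^-5 × 0.528) = 2.62 × 10^-3 M
([H+]/C₀ = 0.5% < 5%, so the approximation holds.)
pH = −log[H+] = −log(2.62 × 10^-3) = 2.58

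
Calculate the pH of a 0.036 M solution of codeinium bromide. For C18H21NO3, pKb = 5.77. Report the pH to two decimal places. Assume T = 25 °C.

pH = 4.84

C18H22NO3+ is the conjugate acid of the weak base C18H21NO3.
Kb = 10^(−5.77) = 1.70 × 10^-6
Ka = Kw/Kb = 1.0×10^-14 / 1.70 × 10^-6 = 5.88 × 10^-9
Ka = [H+]²/(0.036 − [H+]) = 5.88 × 10^-9
Neglecting [H+] in the denominator: [H+] = √(5.88 × 10^-9 × 0.036) = 1.45 × 10^-5 M
pH = −log(1.45 × 10^-5) = 4.84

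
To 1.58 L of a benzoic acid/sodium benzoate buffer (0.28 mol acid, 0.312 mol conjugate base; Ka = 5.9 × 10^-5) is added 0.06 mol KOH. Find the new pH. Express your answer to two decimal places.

After neutralization: n(C6H5COOH) = 0.22 mol, n(C6H5COO-) = 0.372 mol.
pKa = −log(5.9 × 10^-5) = 4.229
Henderson–Hasselbalch with mole ratio 0.372/0.22: pH = 4.229 + (+0.228)

pH = 4.46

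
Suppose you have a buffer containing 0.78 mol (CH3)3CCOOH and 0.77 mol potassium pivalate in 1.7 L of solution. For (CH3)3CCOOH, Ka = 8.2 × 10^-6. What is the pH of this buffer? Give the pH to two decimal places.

pKa = −log(8.2 × 10^-6) = 5.086
Henderson–Hasselbalch: pH = pKa + log([(CH3)3CCOO-]/[(CH3)3CCOOH]) = 5.086 + log(0.77/0.78)
pH = 5.086 + (-0.006) = 5.08

pH = 5.08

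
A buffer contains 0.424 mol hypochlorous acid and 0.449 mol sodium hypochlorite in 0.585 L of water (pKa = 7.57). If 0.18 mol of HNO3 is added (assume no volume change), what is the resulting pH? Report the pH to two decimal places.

pH = 7.22

After neutralization: n(HOCl) = 0.604 mol, n(OCl-) = 0.269 mol.
pH = pKa + log(n_OCl-/n_HOCl) = 7.57 + log(0.269/0.604) = 7.57 + (-0.351)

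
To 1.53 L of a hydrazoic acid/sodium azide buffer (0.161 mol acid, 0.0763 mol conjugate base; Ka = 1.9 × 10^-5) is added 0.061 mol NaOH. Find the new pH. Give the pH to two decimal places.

After neutralization: n(HN3) = 0.1 mol, n(N3-) = 0.137 mol.
pKa = −log(1.9 × 10^-5) = 4.721
pH = pKa + log(n_N3-/n_HN3) = 4.721 + log(0.137/0.1) = 4.721 + (+0.137)

pH = 4.86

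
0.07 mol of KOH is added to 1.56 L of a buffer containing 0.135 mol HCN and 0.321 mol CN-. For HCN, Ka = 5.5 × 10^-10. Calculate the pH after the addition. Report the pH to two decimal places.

After neutralization: n(HCN) = 0.065 mol, n(CN-) = 0.391 mol.
pKa = −log(5.5 × 10^-10) = 9.260
Henderson–Hasselbalch with mole ratio 0.391/0.065: pH = 9.260 + (+0.779)

pH = 10.04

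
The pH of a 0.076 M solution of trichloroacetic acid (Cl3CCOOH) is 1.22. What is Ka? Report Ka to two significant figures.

[H+] = 10^(-1.22) = 6.03 × 10^-2 M
At equilibrium [HA] = 0.076 − 6.03 × 10^-2 = 1.57 × 10^-2 M
Ka = [H+][A-]/[HA] = (6.03 × 10^-2)² / 1.57 × 10^-2 = 2.3 × 10^-1

Ka = 2.3 × 10^-1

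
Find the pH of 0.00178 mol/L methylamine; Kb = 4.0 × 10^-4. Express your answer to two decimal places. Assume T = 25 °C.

pH = 10.82

CH3NH2 + H2O ⇌ CH3NH3+ + OH-
Kb = x²/(0.00178 − x) = 4.0 × 10^-4
x is not negligible relative to C₀; solve x² + 0.0004·x − 7.12e-07 = 0.
x = [−0.0004 + √(0.0004² + 2.85e-06)]/2 = 6.67 × 10^-4 M
pOH = −log(6.67 × 10^-4) = 3.18; pH = 14.00 − 3.18 = 10.82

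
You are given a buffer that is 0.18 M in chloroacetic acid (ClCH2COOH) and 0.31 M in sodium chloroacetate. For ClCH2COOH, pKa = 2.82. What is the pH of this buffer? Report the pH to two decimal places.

pH = 3.06

Using pH = pKa + log([base]/[acid]) with [base]/[acid] = 0.31/0.18:
pH = 2.82 + (+0.236) = 3.06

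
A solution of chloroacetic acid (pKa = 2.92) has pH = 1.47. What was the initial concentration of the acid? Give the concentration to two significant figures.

[H+] = 10^(-1.47) = 3.39 × 10^-2 M = x
Ka = 10^(−2.92) = 1.20 × 10^-3
Ka = x²/(C₀ − x) ⇒ C₀ = x + x²/Ka
C₀ = 3.39 × 10^-2 + (3.39 × 10^-2)²/(1.20 × 10^-3) = 9.92 × 10^-1 M

C₀ = 9.9 × 10^-1 M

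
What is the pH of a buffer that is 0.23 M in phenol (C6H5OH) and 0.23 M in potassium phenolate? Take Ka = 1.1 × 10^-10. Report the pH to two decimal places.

pH = 9.96

pKa = −log(1.1 × 10^-10) = 9.959
Henderson–Hasselbalch: pH = pKa + log([C6H5O-]/[C6H5OH]) = 9.959 + log(0.23/0.23)
pH = 9.959 + (+0.000) = 9.96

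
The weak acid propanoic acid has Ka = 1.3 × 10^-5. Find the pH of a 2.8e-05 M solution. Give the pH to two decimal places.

CH3CH2COOH ⇌ CH3CH2COO- + H+
Ka = [H+]²/(2.8e-05 − [H+]) = 1.3 × 10^-5
[H+] is not negligible relative to C₀; solve [H+]² + 1.3e-05·[H+] − 3.64e-10 = 0.
[H+] = (−Ka + √(Ka² + 4·Ka·C₀))/2 = 1.37 × 10^-5 M
pH = −log[H+] = −log(1.37 × 10^-5) = 4.86

pH = 4.86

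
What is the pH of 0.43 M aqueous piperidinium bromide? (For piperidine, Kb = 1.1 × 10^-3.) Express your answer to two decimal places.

C5H10NH2+ is the conjugate acid of the weak base C5H10NH.
Ka = Kw/Kb = 1.0×10^-14 / 1.1 × 10^-3 = 9.09 × 10^-12
From the ICE table, Ka = [H+]²/(0.43 − [H+]) = 9.09 × 10^-12.
Assume [H+] ≪ 0.43: [H+] ≈ √(9.09 × 10^-12 × 0.43) = 1.98 × 10^-6 M
pH = −log[H+] = −log(1.98 × 10^-6) = 5.70

pH = 5.70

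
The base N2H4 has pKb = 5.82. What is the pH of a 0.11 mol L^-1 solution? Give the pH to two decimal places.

N2H4 + H2O ⇌ N2H5+ + OH-
Kb = 10^(−5.82) = 1.51 × 10^-6
Kb = x²/(0.11 − x) = 1.51 × 10^-6
Assume x ≪ 0.11: x ≈ √(1.51 × 10^-6 × 0.11) = 4.08 × 10^-4 M
pOH = 3.39, so pH = 14.00 − pOH = 10.61

pH = 10.61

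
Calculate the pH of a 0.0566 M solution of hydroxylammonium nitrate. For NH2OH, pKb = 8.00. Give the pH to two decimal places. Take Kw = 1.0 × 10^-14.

pH = 3.62

NH3OH+ is the conjugate acid of the weak base NH2OH.
Kb = 10^(−8.00) = 1.00 × 10^-8
Ka = Kw/Kb = 1.0×10^-14 / 1.00 × 10^-8 = 1.00 × 10^-6
Let x = [H+] at equilibrium. Ka = x²/(0.0566 − x).
Assume x ≪ 0.0566: x ≈ √(1.00 × 10^-6 × 0.0566) = 2.38 × 10^-4 M
pH = −log(2.38 × 10^-4) = 3.62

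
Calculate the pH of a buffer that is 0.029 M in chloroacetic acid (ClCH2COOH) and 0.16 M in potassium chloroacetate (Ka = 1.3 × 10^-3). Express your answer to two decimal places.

pH = 3.63

pKa = −log(1.3 × 10^-3) = 2.886
pH = pKa + log([A⁻]/[HA]) = 2.886 + log(0.16/0.029)
pH = 2.886 + (+0.742) = 3.63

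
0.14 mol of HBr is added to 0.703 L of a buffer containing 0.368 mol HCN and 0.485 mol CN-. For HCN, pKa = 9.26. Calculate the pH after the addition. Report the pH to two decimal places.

Added H+ converts CN- to HCN: HCN → 0.508 mol, CN- → 0.345 mol.
pH = pKa + log(n_CN-/n_HCN) = 9.26 + log(0.345/0.508) = 9.26 + (-0.168)

pH = 9.09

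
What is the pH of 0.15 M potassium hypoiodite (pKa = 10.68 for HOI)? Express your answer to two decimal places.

pH = 11.92

OI- is the conjugate base of the weak acid HOI.
Ka = 10^(−10.68) = 2.09 × 10^-11
Kb = Kw/Ka = 1.0×10^-14 / 2.09 × 10^-11 = 4.78 × 10^-4
Let x = [OH-] at equilibrium. Kb = x²/(0.15 − x).
Here C₀/Kb ≈ 314, so the small-x approximation fails. Use the quadratic:
x = (−Kb + √(Kb² + 4·Kb·C₀))/2 = 8.23 × 10^-3 M
pOH = 2.08, so pH = 14.00 − pOH = 11.92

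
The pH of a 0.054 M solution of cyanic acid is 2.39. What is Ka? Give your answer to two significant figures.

Ka = 3.3 × 10^-4

[H+] = 10^(-2.39) = 4.07 × 10^-3 M
At equilibrium [HA] = 0.054 − 4.07 × 10^-3 = 4.99 × 10^-2 M
Ka = [H+][A-]/[HA] = (4.07 × 10^-3)² / 4.99 × 10^-2 = 3.3 × 10^-4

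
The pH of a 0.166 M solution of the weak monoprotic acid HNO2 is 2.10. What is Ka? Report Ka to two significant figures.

Ka = 4.0 × 10^-4

[H+] = 10^(-2.10) = 7.94 × 10^-3 M
At equilibrium [HA] = 0.166 − 7.94 × 10^-3 = 1.58 × 10^-1 M
Ka = [H+][A-]/[HA] = (7.94 × 10^-3)² / 1.58 × 10^-1 = 4.0 × 10^-4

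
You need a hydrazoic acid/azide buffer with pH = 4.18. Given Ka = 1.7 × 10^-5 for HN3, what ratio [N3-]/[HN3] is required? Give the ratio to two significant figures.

ratio = 0.26

pKa = -log(1.7 × 10^-5) = 4.770
pH = pKa + log(r) ⇒ log(r) = 4.18 − 4.770 = -0.590
r = [N3-]/[HN3] = 10^(-0.590) = 0.257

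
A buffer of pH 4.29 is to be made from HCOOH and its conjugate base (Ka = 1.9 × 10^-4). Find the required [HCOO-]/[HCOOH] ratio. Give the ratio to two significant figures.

pKa = -log(1.9 × 10^-4) = 3.721
pH = pKa + log(r) ⇒ log(r) = 4.29 − 3.721 = +0.569
r = [HCOO-]/[HCOOH] = 10^(+0.569) = 3.71

ratio = 3.7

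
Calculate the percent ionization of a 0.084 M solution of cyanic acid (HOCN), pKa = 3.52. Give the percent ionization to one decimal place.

5.8%

HOCN ⇌ OCN- + H+; let x = [H+] at equilibrium.
Ka = 10^(−3.52) = 3.02 × 10^-4
Ka = x²/(C₀ − x); solving the quadratic gives x = 4.89 × 10^-3 M.
% ionization = x/C₀ × 100% = 4.89 × 10^-3/0.084 × 100% = 5.8%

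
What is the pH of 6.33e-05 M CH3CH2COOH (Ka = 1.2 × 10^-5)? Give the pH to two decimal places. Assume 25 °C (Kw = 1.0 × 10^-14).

CH3CH2COOH ⇌ CH3CH2COO- + H+
Ka = [H+]²/(6.33e-05 − [H+]) = 1.2 × 10^-5
[H+] is not negligible relative to C₀; solve [H+]² + 1.2e-05·[H+] − 7.6e-10 = 0.
[H+] = (−Ka + √(Ka² + 4·Ka·C₀))/2 = 2.22 × 10^-5 M
pH = −log(2.22 × 10^-5) = 4.65

pH = 4.65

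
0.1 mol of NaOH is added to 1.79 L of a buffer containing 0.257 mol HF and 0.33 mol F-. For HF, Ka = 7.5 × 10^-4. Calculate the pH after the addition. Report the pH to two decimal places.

pH = 3.56

OH- converts HF to F-: HF → 0.157 mol, F- → 0.43 mol.
pKa = −log(7.5 × 10^-4) = 3.125
pH = pKa + log(n_F-/n_HF) = 3.125 + log(0.43/0.157) = 3.125 + (+0.438)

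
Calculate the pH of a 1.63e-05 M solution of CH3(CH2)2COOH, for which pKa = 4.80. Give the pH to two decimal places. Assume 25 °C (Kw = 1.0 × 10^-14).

CH3(CH2)2COOH ⇌ CH3(CH2)2COO- + H+
Ka = 10^(−4.80) = 1.58 × 10^-5
Let x = [H+] at equilibrium. Ka = x²/(1.63e-05 − x).
Here C₀/Ka ≈ 1.03, so the small-x approximation fails. Use the quadratic:
x = [−1.58e-05 + √(1.58e-05² + 1.03e-09)]/2 = 9.99 × 10^-6 M
pH = −log[H+] = −log(9.99 × 10^-6) = 5.00

pH = 5.00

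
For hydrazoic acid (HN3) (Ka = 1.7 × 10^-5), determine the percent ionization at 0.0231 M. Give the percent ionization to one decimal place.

HN3 ⇌ N3- + H+; let x = [H+] at equilibrium.
x ≈ √(Ka·C₀) = √(1.7 × 10^-5 × 0.0231) = 6.27 × 10^-4 M
Fraction ionized = 6.27 × 10^-4 / 0.0231 = 0.0271 → 2.7%

2.7%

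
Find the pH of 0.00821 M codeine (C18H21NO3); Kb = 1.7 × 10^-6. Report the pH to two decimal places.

C18H21NO3 + H2O ⇌ C18H22NO3+ + OH-
Kb = x²/(0.00821 − x) = 1.7 × 10^-6
Since Kb ≪ C₀, x ≈ √(Kb·C₀) = 1.18 × 10^-4 M.
pOH = 3.93, so pH = 14.00 − pOH = 10.07

pH = 10.07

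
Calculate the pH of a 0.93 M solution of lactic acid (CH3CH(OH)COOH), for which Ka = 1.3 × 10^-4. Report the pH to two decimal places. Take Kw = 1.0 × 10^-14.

pH = 1.96

CH3CH(OH)COOH ⇌ CH3CH(OH)COO- + H+
Ka = [H+]²/(0.93 − [H+]) = 1.3 × 10^-4
Neglecting [H+] in the denominator: [H+] = √(1.3 × 10^-4 × 0.93) = 1.10 × 10^-2 M
pH = −log[H+] = −log(1.10 × 10^-2) = 1.96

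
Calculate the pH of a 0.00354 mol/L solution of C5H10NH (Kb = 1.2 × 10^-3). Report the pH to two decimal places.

pH = 11.19

C5H10NH + H2O ⇌ C5H10NH2+ + OH-
From the ICE table, Kb = [OH-]²/(0.00354 − [OH-]) = 1.2 × 10^-3.
[OH-] is not negligible relative to C₀; solve [OH-]² + 0.0012·[OH-] − 4.25e-06 = 0.
[OH-] = [−0.0012 + √(0.0012² + 1.7e-05)]/2 = 1.55 × 10^-3 M
pOH = 2.81, so pH = 14.00 − pOH = 11.19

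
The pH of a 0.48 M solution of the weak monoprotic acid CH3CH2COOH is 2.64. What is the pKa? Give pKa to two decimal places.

pKa = 4.96

[H+] = 10^(-2.64) = 2.29 × 10^-3 M
At equilibrium [HA] = 0.48 − 2.29 × 10^-3 = 4.78 × 10^-1 M
Ka = [H+][A-]/[HA] = (2.29 × 10^-3)² / 4.78 × 10^-1 = 1.10 × 10^-5
pKa = -log(1.10 × 10^-5) = 4.96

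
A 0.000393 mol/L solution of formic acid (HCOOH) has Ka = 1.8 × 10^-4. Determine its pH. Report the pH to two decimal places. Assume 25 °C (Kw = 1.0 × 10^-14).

pH = 3.72

HCOOH ⇌ HCOO- + H+
Ka = [H+]²/(0.000393 − [H+]) = 1.8 × 10^-4
Here C₀/Ka ≈ 2.18, so the small-[H+] approximation fails. Use the quadratic:
[H+] = [−0.00018 + √(0.00018² + 2.83e-07)]/2 = 1.91 × 10^-4 M
pH = −log(1.91 × 10^-4) = 3.72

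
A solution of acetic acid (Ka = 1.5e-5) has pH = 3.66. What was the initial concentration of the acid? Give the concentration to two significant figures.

C₀ = 3.4 × 10^-3 M

[H+] = 10^(-3.66) = 2.19 × 10^-4 M = x
Ka = x²/(C₀ − x) ⇒ C₀ = x + x²/Ka
C₀ = 2.19 × 10^-4 + (2.19 × 10^-4)²/(1.5 × 10^-5) = 3.42 × 10^-3 M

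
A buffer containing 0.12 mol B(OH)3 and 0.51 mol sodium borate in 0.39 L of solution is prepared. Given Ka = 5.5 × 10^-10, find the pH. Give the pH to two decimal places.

pKa = −log(5.5 × 10^-10) = 9.260
Henderson–Hasselbalch: pH = pKa + log([B(OH)4-]/[B(OH)3]) = 9.260 + log(0.51/0.12)
pH = 9.260 + (+0.628) = 9.89

pH = 9.89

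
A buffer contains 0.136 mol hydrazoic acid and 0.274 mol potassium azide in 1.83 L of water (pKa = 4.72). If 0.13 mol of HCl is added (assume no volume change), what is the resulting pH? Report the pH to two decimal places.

pH = 4.45

Added H+ converts N3- to HN3: HN3 → 0.266 mol, N3- → 0.144 mol.
Henderson–Hasselbalch with mole ratio 0.144/0.266: pH = 4.72 + (-0.267)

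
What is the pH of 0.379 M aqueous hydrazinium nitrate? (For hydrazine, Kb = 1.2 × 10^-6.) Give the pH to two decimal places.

N2H5+ is the conjugate acid of the weak base N2H4.
Ka = Kw/Kb = 1.0×10^-14 / 1.2 × 10^-6 = 8.33 × 10^-9
Ka = [H+]²/(0.379 − [H+]) = 8.33 × 10^-9
Assume [H+] ≪ 0.379: [H+] ≈ √(8.33 × 10^-9 × 0.379) = 5.62 × 10^-5 M
([H+]/C₀ = 0.015% < 5%, so the approximation holds.)
pH = −log(5.62 × 10^-5) = 4.25

pH = 4.25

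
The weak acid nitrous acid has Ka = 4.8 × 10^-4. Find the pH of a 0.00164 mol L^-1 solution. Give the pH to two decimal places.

pH = 3.17

HNO2 ⇌ NO2- + H+
Ka = x²/(0.00164 − x) = 4.8 × 10^-4
The 5% rule fails; solving x² + Ka·x − Ka·C₀ = 0 exactly:
x = (−Ka + √(Ka² + 4·Ka·C₀))/2 = 6.79 × 10^-4 M
pH = −log(6.79 × 10^-4) = 3.17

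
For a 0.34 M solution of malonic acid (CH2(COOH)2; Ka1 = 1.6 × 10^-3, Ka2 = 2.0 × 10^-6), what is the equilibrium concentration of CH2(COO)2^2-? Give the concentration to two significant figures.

2.0 × 10^-6 M

First ionization gives [H+] ≈ [CH2(COOH)COO-] = 2.25 × 10^-2 M.
Second step: Ka2 = [H+][CH2(COO)2^2-]/[CH2(COOH)COO-] ≈ [CH2(COO)2^2-] (since [H+] ≈ [CH2(COOH)COO-]).
So [CH2(COO)2^2-] ≈ Ka2.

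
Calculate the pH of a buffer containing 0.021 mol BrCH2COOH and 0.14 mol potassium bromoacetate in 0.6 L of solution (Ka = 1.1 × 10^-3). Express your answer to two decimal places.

pKa = −log(1.1 × 10^-3) = 2.959
Using pH = pKa + log([base]/[acid]) with [base]/[acid] = 0.14/0.021:
pH = 2.959 + (+0.824) = 3.78

pH = 3.78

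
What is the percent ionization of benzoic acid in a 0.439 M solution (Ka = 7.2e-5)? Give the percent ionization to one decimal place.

1.3%

C6H5COOH ⇌ C6H5COO- + H+; let x = [H+] at equilibrium.
x ≈ √(Ka·C₀) = √(7.2 × 10^-5 × 0.439) = 5.62 × 10^-3 M
% ionization = x/C₀ × 100% = 5.62 × 10^-3/0.439 × 100% = 1.3%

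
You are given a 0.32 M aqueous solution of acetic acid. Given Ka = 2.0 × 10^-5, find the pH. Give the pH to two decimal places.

CH3COOH ⇌ CH3COO- + H+
Let x = [H+] at equilibrium. Ka = x²/(0.32 − x).
Since Ka ≪ C₀, x ≈ √(Ka·C₀) = 2.53 × 10^-3 M.
(x/C₀ = 0.79% < 5%, so the approximation holds.)
pH = −log[H+] = −log(2.53 × 10^-3) = 2.60

pH = 2.60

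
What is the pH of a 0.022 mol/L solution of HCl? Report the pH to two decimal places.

pH = 1.66

HCl is a strong acid and dissociates completely, so [H+] = 0.022 M.
pH = -log(0.022) = 1.66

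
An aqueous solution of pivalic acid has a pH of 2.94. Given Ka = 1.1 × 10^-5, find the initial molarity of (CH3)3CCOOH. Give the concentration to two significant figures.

C₀ = 1.2 × 10^-1 M

[H+] = 10^(-2.94) = 1.15 × 10^-3 M = x
Ka = x²/(C₀ − x) ⇒ C₀ = x + x²/Ka
C₀ = 1.15 × 10^-3 + (1.15 × 10^-3)²/(1.1 × 10^-5) = 1.21 × 10^-1 M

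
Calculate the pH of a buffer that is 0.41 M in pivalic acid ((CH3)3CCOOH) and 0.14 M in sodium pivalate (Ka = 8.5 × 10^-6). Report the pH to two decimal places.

pKa = −log(8.5 × 10^-6) = 5.071
Using pH = pKa + log([base]/[acid]) with [base]/[acid] = 0.14/0.41:
pH = 5.071 + (-0.467) = 4.60

pH = 4.60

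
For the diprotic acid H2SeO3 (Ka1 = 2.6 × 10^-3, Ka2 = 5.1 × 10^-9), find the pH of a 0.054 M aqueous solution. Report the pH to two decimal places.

pH = 1.97

Since Ka1 ≫ Ka2, the first ionization dominates [H+].
Ka1 = x²/(0.054 − x) = 2.6 × 10^-3
Solving the quadratic: x = (−Ka1 + √(Ka1² + 4·Ka1·C₀))/2 = 1.06 × 10^-2 M
pH = −log(1.06 × 10^-2) = 1.97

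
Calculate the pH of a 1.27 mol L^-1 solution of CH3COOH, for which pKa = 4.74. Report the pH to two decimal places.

pH = 2.32

CH3COOH ⇌ CH3COO- + H+
Ka = 10^(−4.74) = 1.82 × 10^-5
Let x = [H+] at equilibrium. Ka = x²/(1.27 − x).
Neglecting x in the denominator: x = √(1.82 × 10^-5 × 1.27) = 4.81 × 10^-3 M
pH = −log(4.81 × 10^-3) = 2.32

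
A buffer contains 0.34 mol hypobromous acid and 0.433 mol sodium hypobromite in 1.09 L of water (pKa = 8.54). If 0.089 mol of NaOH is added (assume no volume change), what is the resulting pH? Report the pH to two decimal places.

OH- converts HOBr to OBr-: HOBr → 0.251 mol, OBr- → 0.522 mol.
Henderson–Hasselbalch with mole ratio 0.522/0.251: pH = 8.54 + (+0.318)

pH = 8.86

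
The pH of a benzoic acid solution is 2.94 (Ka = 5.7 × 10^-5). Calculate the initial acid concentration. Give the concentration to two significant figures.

C₀ = 2.4 × 10^-2 M

[H+] = 10^(-2.94) = 1.15 × 10^-3 M = x
Ka = x²/(C₀ − x) ⇒ C₀ = x + x²/Ka
C₀ = 1.15 × 10^-3 + (1.15 × 10^-3)²/(5.7 × 10^-5) = 2.44 × 10^-2 M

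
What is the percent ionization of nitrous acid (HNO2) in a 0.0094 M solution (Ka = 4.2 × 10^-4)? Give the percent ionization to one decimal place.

19.0%

HNO2 ⇌ NO2- + H+; let x = [H+] at equilibrium.
Ka = x²/(C₀ − x); solving the quadratic gives x = 1.79 × 10^-3 M.
% ionization = x/C₀ × 100% = 1.79 × 10^-3/0.0094 × 100% = 19.0%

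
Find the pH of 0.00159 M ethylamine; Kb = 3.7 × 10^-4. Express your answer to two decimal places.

pH = 10.78

C2H5NH2 + H2O ⇌ C2H5NH3+ + OH-
Let x = [OH-] at equilibrium. Kb = x²/(0.00159 − x).
Here C₀/Kb ≈ 4.3, so the small-x approximation fails. Use the quadratic:
x = (−Kb + √(Kb² + 4·Kb·C₀))/2 = 6.04 × 10^-4 M
pOH = 3.22, so pH = 14.00 − pOH = 10.78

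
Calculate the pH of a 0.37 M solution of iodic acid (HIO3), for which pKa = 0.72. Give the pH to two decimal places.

HIO3 ⇌ IO3- + H+
Ka = 10^(−0.72) = 1.91 × 10^-1
From the ICE table, Ka = x²/(0.37 − x) = 1.91 × 10^-1.
x is not negligible relative to C₀; solve x² + 0.191·x − 0.0707 = 0.
x = [−0.191 + √(0.191² + 0.283)]/2 = 1.87 × 10^-1 M
pH = −log(1.87 × 10^-1) = 0.73

pH = 0.73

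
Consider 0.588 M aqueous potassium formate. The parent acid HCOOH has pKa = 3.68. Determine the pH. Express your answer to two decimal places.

HCOO- is the conjugate base of the weak acid HCOOH.
Ka = 10^(−3.68) = 2.09 × 10^-4
Kb = Kw/Ka = 1.0×10^-14 / 2.09 × 10^-4 = 4.78 × 10^-11
From the ICE table, Kb = [OH-]²/(0.588 − [OH-]) = 4.78 × 10^-11.
Assume [OH-] ≪ 0.588: [OH-] ≈ √(4.78 × 10^-11 × 0.588) = 5.30 × 10^-6 M
([OH-]/C₀ = 0.0009% < 5%, so the approximation holds.)
pOH = −log(5.30 × 10^-6) = 5.28; pH = 14.00 − 5.28 = 8.72

pH = 8.72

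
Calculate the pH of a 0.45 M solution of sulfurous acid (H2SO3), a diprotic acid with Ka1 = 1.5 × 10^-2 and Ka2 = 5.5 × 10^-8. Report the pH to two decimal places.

pH = 1.12

Since Ka1 ≫ Ka2, the first ionization dominates [H+].
Ka1 = x²/(0.45 − x) = 1.5 × 10^-2
Solving the quadratic: x = (−Ka1 + √(Ka1² + 4·Ka1·C₀))/2 = 7.50 × 10^-2 M
pH = −log(7.50 × 10^-2) = 1.12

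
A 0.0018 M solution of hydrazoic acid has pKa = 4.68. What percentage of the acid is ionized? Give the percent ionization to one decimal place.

10.2%

HN3 ⇌ N3- + H+; let x = [H+] at equilibrium.
Ka = 10^(−4.68) = 2.09 × 10^-5
Ka = x²/(C₀ − x); solving the quadratic gives x = 1.84 × 10^-4 M.
Fraction ionized = 1.84 × 10^-4 / 0.0018 = 0.1022 → 10.2%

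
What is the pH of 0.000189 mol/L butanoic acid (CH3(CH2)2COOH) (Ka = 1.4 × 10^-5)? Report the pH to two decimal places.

pH = 4.35

CH3(CH2)2COOH ⇌ CH3(CH2)2COO- + H+
Ka = x²/(0.000189 − x) = 1.4 × 10^-5
Here C₀/Ka ≈ 13.5, so the small-x approximation fails. Use the quadratic:
x = [−1.4e-05 + √(1.4e-05² + 1.06e-08)]/2 = 4.49 × 10^-5 M
pH = −log(4.49 × 10^-5) = 4.35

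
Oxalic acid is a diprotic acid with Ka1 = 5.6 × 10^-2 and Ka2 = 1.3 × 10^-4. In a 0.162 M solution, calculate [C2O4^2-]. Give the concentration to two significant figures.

First ionization gives [H+] ≈ [HC2O4-] = 7.13 × 10^-2 M.
Second step: Ka2 = [H+][C2O4^2-]/[HC2O4-] ≈ [C2O4^2-] (since [H+] ≈ [HC2O4-]).
So [C2O4^2-] ≈ Ka2.

1.3 × 10^-4 M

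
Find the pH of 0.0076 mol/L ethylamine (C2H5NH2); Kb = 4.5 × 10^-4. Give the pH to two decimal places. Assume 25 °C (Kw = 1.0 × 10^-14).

pH = 11.21

C2H5NH2 + H2O ⇌ C2H5NH3+ + OH-
From the ICE table, Kb = x²/(0.0076 − x) = 4.5 × 10^-4.
Here C₀/Kb ≈ 16.9, so the small-x approximation fails. Use the quadratic:
x = [−0.00045 + √(0.00045² + 1.37e-05)]/2 = 1.64 × 10^-3 M
pOH = −log(1.64 × 10^-3) = 2.79; pH = 14.00 − 2.79 = 11.21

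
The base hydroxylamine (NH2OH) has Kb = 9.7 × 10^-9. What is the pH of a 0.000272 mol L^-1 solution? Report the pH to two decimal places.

NH2OH + H2O ⇌ NH3OH+ + OH-
Let x = [OH-] at equilibrium. Kb = x²/(0.000272 − x).
Assume x ≪ 0.000272: x ≈ √(9.7 × 10^-9 × 0.000272) = 1.62 × 10^-6 M
pOH = −log(1.62 × 10^-6) = 5.79; pH = 14.00 − 5.79 = 8.21

pH = 8.21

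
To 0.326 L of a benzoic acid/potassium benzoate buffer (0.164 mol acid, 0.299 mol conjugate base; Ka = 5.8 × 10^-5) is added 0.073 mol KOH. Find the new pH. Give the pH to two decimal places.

pH = 4.85

After neutralization: n(C6H5COOH) = 0.091 mol, n(C6H5COO-) = 0.372 mol.
pKa = −log(5.8 × 10^-5) = 4.237
Henderson–Hasselbalch with mole ratio 0.372/0.091: pH = 4.237 + (+0.612)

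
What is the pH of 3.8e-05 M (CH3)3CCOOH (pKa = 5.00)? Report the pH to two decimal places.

(CH3)3CCOOH ⇌ (CH3)3CCOO- + H+
Ka = 10^(−5.00) = 1.00 × 10^-5
From the ICE table, Ka = x²/(3.8e-05 − x) = 1.00 × 10^-5.
Here C₀/Ka ≈ 3.8, so the small-x approximation fails. Use the quadratic:
x = (−Ka + √(Ka² + 4·Ka·C₀))/2 = 1.51 × 10^-5 M
pH = −log[H+] = −log(1.51 × 10^-5) = 4.82

pH = 4.82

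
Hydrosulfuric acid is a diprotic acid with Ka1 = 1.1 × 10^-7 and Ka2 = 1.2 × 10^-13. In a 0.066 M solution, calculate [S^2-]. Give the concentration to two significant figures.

1.2 × 10^-13 M

First ionization gives [H+] ≈ [HS-] = 8.52 × 10^-5 M.
Second step: Ka2 = [H+][S^2-]/[HS-] ≈ [S^2-] (since [H+] ≈ [HS-]).
So [S^2-] ≈ Ka2.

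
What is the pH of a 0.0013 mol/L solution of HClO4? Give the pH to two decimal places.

HClO4 is a strong acid and dissociates completely, so [H+] = 0.0013 M.
pH = -log(0.0013) = 2.89

pH = 2.89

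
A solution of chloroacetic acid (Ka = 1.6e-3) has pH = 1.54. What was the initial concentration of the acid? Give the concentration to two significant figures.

[H+] = 10^(-1.54) = 2.88 × 10^-2 M = x
Ka = x²/(C₀ − x) ⇒ C₀ = x + x²/Ka
C₀ = 2.88 × 10^-2 + (2.88 × 10^-2)²/(1.6 × 10^-3) = 5.47 × 10^-1 M

C₀ = 5.5 × 10^-1 M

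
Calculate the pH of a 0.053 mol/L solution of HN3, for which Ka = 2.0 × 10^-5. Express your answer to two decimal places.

pH = 2.99

HN3 ⇌ N3- + H+
Ka = [H+]²/(0.053 − [H+]) = 2.0 × 10^-5
Since Ka ≪ C₀, [H+] ≈ √(Ka·C₀) = 1.03 × 10^-3 M.
pH = −log[H+] = −log(1.03 × 10^-3) = 2.99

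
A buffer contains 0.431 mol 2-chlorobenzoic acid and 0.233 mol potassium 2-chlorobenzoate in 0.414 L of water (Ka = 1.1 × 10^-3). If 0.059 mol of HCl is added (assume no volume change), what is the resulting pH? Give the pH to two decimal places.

After neutralization: n(ClC6H4COOH) = 0.49 mol, n(ClC6H4COO-) = 0.174 mol.
pKa = −log(1.1 × 10^-3) = 2.959
pH = pKa + log([A⁻]/[HA]) = 2.959 + log(0.174/0.49) = 2.959 -0.450

pH = 2.51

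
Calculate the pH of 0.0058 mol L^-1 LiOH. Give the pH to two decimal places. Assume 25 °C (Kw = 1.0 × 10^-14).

LiOH is a strong base; [OH-] = 0.0058 M.
pOH = -log(0.0058) = 2.24
pH = 14.00 - 2.24 = 11.76

pH = 11.76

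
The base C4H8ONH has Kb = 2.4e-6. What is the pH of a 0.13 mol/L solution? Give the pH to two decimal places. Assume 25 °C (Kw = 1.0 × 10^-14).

C4H8ONH + H2O ⇌ C4H8ONH2+ + OH-
Kb = x²/(0.13 − x) = 2.4 × 10^-6
Assume x ≪ 0.13: x ≈ √(2.4 × 10^-6 × 0.13) = 5.59 × 10^-4 M
pOH = −log(5.59 × 10^-4) = 3.25; pH = 14.00 − 3.25 = 10.75

pH = 10.75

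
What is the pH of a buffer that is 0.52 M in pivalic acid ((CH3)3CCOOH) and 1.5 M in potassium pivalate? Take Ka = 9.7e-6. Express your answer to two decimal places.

pKa = −log(9.7 × 10^-6) = 5.013
Henderson–Hasselbalch: pH = pKa + log([(CH3)3CCOO-]/[(CH3)3CCOOH]) = 5.013 + log(1.5/0.52)
pH = 5.013 + (+0.460) = 5.47

pH = 5.47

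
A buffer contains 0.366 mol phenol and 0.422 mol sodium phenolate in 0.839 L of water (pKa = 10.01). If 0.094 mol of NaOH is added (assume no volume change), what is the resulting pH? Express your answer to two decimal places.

pH = 10.29

OH- converts C6H5OH to C6H5O-: C6H5OH → 0.272 mol, C6H5O- → 0.516 mol.
pH = pKa + log(n_C6H5O-/n_C6H5OH) = 10.01 + log(0.516/0.272) = 10.01 + (+0.278)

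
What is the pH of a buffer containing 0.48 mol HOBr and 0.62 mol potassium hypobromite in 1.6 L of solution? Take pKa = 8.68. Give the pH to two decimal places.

pH = 8.79

Henderson–Hasselbalch: pH = pKa + log([OBr-]/[HOBr]) = 8.68 + log(0.62/0.48)
pH = 8.68 + (+0.111) = 8.79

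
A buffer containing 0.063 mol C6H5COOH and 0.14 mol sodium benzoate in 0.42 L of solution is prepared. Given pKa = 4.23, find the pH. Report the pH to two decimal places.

pH = 4.58

Using pH = pKa + log([base]/[acid]) with [base]/[acid] = 0.14/0.063:
pH = 4.23 + (+0.347) = 4.58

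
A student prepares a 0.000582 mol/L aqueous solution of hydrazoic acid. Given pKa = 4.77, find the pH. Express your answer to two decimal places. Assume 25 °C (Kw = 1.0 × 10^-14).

HN3 ⇌ N3- + H+
Ka = 10^(−4.77) = 1.70 × 10^-5
Ka = [H+]²/(0.000582 − [H+]) = 1.70 × 10^-5
[H+] is not negligible relative to C₀; solve [H+]² + 1.7e-05·[H+] − 9.89e-09 = 0.
[H+] = [−1.7e-05 + √(1.7e-05² + 3.96e-08)]/2 = 9.13 × 10^-5 M
pH = −log(9.13 × 10^-5) = 4.04

pH = 4.04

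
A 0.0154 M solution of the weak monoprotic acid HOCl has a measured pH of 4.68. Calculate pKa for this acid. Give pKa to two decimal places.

pKa = 7.55

[H+] = 10^(-4.68) = 2.09 × 10^-5 M
At equilibrium [HA] = 0.0154 − 2.09 × 10^-5 = 1.54 × 10^-2 M
Ka = [H+][A-]/[HA] = (2.09 × 10^-5)² / 1.54 × 10^-2 = 2.84 × 10^-8
pKa = -log(2.84 × 10^-8) = 7.55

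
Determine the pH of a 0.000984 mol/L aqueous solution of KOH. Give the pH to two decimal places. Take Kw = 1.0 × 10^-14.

KOH is a strong base; [OH-] = 0.000984 M.
pOH = -log(0.000984) = 3.01
pH = 14.00 - 3.01 = 10.99

pH = 10.99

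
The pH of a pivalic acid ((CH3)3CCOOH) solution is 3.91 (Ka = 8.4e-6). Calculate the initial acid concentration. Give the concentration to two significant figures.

[H+] = 10^(-3.91) = 1.23 × 10^-4 M = x
Ka = x²/(C₀ − x) ⇒ C₀ = x + x²/Ka
C₀ = 1.23 × 10^-4 + (1.23 × 10^-4)²/(8.4 × 10^-6) = 1.92 × 10^-3 M

C₀ = 1.9 × 10^-3 M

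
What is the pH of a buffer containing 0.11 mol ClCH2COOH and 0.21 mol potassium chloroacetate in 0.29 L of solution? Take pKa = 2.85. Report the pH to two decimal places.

Henderson–Hasselbalch: pH = pKa + log([ClCH2COO-]/[ClCH2COOH]) = 2.85 + log(0.21/0.11)
pH = 2.85 + (+0.281) = 3.13

pH = 3.13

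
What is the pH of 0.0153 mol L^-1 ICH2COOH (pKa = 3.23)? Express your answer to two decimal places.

ICH2COOH ⇌ ICH2COO- + H+
Ka = 10^(−3.23) = 5.89 × 10^-4
From the ICE table, Ka = [H+]²/(0.0153 − [H+]) = 5.89 × 10^-4.
The 5% rule fails; solving [H+]² + Ka·[H+] − Ka·C₀ = 0 exactly:
[H+] = [−0.000589 + √(0.000589² + 3.6e-05)]/2 = 2.72 × 10^-3 M
pH = −log[H+] = −log(2.72 × 10^-3) = 2.57

pH = 2.57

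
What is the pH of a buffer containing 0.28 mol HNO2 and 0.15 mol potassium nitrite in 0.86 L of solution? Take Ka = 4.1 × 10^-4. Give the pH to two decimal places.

pKa = −log(4.1 × 10^-4) = 3.387
Henderson–Hasselbalch: pH = pKa + log([NO2-]/[HNO2]) = 3.387 + log(0.15/0.28)
pH = 3.387 + (-0.271) = 3.12

pH = 3.12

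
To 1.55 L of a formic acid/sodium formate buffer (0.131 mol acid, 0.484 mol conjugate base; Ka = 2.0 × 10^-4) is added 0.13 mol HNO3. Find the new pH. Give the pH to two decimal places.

After neutralization: n(HCOOH) = 0.261 mol, n(HCOO-) = 0.354 mol.
pKa = −log(2.0 × 10^-4) = 3.699
pH = pKa + log(n_HCOO-/n_HCOOH) = 3.699 + log(0.354/0.261) = 3.699 + (+0.132)

pH = 3.83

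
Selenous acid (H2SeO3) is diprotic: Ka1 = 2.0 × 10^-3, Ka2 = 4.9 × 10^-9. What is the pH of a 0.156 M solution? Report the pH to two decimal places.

Ka1 ≫ Ka2, so treat the first dissociation as the only significant source of H+.
Ka1 = x²/(0.156 − x) = 2.0 × 10^-3
Solving the quadratic: x = (−Ka1 + √(Ka1² + 4·Ka1·C₀))/2 = 1.67 × 10^-2 M
pH = −log(1.67 × 10^-2) = 1.78

pH = 1.78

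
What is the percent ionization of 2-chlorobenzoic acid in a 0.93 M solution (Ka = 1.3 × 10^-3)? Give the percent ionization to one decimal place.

ClC6H4COOH ⇌ ClC6H4COO- + H+; let x = [H+] at equilibrium.
x ≈ √(Ka·C₀) = √(1.3 × 10^-3 × 0.93) = 3.48 × 10^-2 M
% ionization = x/C₀ × 100% = 3.48 × 10^-2/0.93 × 100% = 3.7%

3.7%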